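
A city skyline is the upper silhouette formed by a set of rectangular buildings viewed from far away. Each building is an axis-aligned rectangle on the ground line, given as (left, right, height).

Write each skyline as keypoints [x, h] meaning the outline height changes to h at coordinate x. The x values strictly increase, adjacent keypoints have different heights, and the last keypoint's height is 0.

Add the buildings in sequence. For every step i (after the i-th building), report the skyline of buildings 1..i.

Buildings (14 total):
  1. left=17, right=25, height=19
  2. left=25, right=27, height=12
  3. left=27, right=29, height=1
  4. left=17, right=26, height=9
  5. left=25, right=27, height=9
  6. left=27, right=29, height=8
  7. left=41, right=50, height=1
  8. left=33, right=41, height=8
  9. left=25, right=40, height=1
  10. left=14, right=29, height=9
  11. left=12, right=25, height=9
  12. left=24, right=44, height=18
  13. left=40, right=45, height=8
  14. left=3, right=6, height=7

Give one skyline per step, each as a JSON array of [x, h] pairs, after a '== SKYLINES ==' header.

== SKYLINES ==
[[17,19],[25,0]]
[[17,19],[25,12],[27,0]]
[[17,19],[25,12],[27,1],[29,0]]
[[17,19],[25,12],[27,1],[29,0]]
[[17,19],[25,12],[27,1],[29,0]]
[[17,19],[25,12],[27,8],[29,0]]
[[17,19],[25,12],[27,8],[29,0],[41,1],[50,0]]
[[17,19],[25,12],[27,8],[29,0],[33,8],[41,1],[50,0]]
[[17,19],[25,12],[27,8],[29,1],[33,8],[41,1],[50,0]]
[[14,9],[17,19],[25,12],[27,9],[29,1],[33,8],[41,1],[50,0]]
[[12,9],[17,19],[25,12],[27,9],[29,1],[33,8],[41,1],[50,0]]
[[12,9],[17,19],[25,18],[44,1],[50,0]]
[[12,9],[17,19],[25,18],[44,8],[45,1],[50,0]]
[[3,7],[6,0],[12,9],[17,19],[25,18],[44,8],[45,1],[50,0]]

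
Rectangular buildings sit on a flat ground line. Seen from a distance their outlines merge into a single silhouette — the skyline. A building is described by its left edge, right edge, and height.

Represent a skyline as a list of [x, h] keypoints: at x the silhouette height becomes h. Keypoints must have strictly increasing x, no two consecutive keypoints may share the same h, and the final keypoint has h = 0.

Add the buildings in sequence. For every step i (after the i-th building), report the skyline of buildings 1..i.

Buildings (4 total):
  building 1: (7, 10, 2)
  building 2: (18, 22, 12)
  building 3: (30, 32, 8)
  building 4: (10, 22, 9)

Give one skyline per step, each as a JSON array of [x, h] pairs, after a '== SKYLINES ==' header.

== SKYLINES ==
[[7,2],[10,0]]
[[7,2],[10,0],[18,12],[22,0]]
[[7,2],[10,0],[18,12],[22,0],[30,8],[32,0]]
[[7,2],[10,9],[18,12],[22,0],[30,8],[32,0]]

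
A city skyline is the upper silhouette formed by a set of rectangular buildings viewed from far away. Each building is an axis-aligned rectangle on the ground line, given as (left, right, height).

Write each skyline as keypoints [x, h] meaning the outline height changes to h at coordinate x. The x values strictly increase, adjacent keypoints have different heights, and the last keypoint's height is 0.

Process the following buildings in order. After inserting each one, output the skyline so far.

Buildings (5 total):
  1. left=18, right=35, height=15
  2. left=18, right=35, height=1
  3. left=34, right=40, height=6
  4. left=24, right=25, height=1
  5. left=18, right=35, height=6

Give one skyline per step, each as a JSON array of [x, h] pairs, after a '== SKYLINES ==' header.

== SKYLINES ==
[[18,15],[35,0]]
[[18,15],[35,0]]
[[18,15],[35,6],[40,0]]
[[18,15],[35,6],[40,0]]
[[18,15],[35,6],[40,0]]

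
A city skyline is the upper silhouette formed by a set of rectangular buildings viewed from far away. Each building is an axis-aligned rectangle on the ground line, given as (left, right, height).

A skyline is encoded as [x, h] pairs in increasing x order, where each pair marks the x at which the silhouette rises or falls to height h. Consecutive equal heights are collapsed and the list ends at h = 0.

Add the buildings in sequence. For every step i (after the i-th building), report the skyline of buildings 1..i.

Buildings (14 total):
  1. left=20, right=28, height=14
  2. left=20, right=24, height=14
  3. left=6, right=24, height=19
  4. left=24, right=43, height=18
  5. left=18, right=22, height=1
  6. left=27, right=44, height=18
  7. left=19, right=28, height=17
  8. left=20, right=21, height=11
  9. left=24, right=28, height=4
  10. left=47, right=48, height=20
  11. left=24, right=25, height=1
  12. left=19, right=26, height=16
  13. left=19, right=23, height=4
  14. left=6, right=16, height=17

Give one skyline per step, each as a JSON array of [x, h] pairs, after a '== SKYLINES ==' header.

== SKYLINES ==
[[20,14],[28,0]]
[[20,14],[28,0]]
[[6,19],[24,14],[28,0]]
[[6,19],[24,18],[43,0]]
[[6,19],[24,18],[43,0]]
[[6,19],[24,18],[44,0]]
[[6,19],[24,18],[44,0]]
[[6,19],[24,18],[44,0]]
[[6,19],[24,18],[44,0]]
[[6,19],[24,18],[44,0],[47,20],[48,0]]
[[6,19],[24,18],[44,0],[47,20],[48,0]]
[[6,19],[24,18],[44,0],[47,20],[48,0]]
[[6,19],[24,18],[44,0],[47,20],[48,0]]
[[6,19],[24,18],[44,0],[47,20],[48,0]]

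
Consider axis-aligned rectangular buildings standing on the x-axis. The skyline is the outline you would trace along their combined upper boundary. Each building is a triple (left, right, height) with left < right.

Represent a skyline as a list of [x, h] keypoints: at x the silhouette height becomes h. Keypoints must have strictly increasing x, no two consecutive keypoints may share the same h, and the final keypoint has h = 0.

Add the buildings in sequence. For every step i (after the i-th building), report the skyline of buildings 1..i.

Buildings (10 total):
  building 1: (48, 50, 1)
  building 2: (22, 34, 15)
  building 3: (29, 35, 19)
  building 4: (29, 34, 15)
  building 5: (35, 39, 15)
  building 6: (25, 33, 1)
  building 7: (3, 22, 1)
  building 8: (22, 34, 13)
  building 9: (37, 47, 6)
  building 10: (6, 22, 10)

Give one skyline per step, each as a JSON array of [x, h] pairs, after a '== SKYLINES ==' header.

== SKYLINES ==
[[48,1],[50,0]]
[[22,15],[34,0],[48,1],[50,0]]
[[22,15],[29,19],[35,0],[48,1],[50,0]]
[[22,15],[29,19],[35,0],[48,1],[50,0]]
[[22,15],[29,19],[35,15],[39,0],[48,1],[50,0]]
[[22,15],[29,19],[35,15],[39,0],[48,1],[50,0]]
[[3,1],[22,15],[29,19],[35,15],[39,0],[48,1],[50,0]]
[[3,1],[22,15],[29,19],[35,15],[39,0],[48,1],[50,0]]
[[3,1],[22,15],[29,19],[35,15],[39,6],[47,0],[48,1],[50,0]]
[[3,1],[6,10],[22,15],[29,19],[35,15],[39,6],[47,0],[48,1],[50,0]]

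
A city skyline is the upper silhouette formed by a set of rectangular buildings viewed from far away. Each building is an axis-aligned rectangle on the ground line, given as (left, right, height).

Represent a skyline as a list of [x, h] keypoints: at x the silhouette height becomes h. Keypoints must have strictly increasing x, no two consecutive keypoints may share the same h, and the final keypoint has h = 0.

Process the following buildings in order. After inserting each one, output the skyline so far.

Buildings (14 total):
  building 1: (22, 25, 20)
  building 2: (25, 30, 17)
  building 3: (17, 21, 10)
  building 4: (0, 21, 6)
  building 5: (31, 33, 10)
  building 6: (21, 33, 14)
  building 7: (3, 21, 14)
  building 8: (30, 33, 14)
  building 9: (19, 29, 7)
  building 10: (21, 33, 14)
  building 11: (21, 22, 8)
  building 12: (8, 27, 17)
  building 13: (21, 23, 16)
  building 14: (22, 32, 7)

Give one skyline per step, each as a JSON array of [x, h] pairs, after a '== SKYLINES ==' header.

== SKYLINES ==
[[22,20],[25,0]]
[[22,20],[25,17],[30,0]]
[[17,10],[21,0],[22,20],[25,17],[30,0]]
[[0,6],[17,10],[21,0],[22,20],[25,17],[30,0]]
[[0,6],[17,10],[21,0],[22,20],[25,17],[30,0],[31,10],[33,0]]
[[0,6],[17,10],[21,14],[22,20],[25,17],[30,14],[33,0]]
[[0,6],[3,14],[22,20],[25,17],[30,14],[33,0]]
[[0,6],[3,14],[22,20],[25,17],[30,14],[33,0]]
[[0,6],[3,14],[22,20],[25,17],[30,14],[33,0]]
[[0,6],[3,14],[22,20],[25,17],[30,14],[33,0]]
[[0,6],[3,14],[22,20],[25,17],[30,14],[33,0]]
[[0,6],[3,14],[8,17],[22,20],[25,17],[30,14],[33,0]]
[[0,6],[3,14],[8,17],[22,20],[25,17],[30,14],[33,0]]
[[0,6],[3,14],[8,17],[22,20],[25,17],[30,14],[33,0]]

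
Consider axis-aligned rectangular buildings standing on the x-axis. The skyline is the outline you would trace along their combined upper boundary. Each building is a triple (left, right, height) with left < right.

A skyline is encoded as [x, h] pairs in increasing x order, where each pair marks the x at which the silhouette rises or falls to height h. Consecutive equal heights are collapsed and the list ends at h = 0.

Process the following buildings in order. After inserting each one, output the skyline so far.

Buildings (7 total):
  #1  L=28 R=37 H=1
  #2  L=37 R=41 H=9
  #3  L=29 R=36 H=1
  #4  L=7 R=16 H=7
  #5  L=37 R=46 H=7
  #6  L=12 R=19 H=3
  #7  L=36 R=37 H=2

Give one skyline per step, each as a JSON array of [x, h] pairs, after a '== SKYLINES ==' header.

== SKYLINES ==
[[28,1],[37,0]]
[[28,1],[37,9],[41,0]]
[[28,1],[37,9],[41,0]]
[[7,7],[16,0],[28,1],[37,9],[41,0]]
[[7,7],[16,0],[28,1],[37,9],[41,7],[46,0]]
[[7,7],[16,3],[19,0],[28,1],[37,9],[41,7],[46,0]]
[[7,7],[16,3],[19,0],[28,1],[36,2],[37,9],[41,7],[46,0]]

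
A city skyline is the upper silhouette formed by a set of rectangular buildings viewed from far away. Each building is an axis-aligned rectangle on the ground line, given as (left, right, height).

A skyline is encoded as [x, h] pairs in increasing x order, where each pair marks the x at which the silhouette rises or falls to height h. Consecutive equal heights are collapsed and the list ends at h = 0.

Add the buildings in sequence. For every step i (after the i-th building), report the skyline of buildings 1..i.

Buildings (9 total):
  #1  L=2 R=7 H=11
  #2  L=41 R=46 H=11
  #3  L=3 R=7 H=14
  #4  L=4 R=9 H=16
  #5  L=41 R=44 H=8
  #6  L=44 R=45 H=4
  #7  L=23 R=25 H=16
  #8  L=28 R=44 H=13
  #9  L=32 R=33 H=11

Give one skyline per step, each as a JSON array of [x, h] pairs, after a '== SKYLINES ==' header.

== SKYLINES ==
[[2,11],[7,0]]
[[2,11],[7,0],[41,11],[46,0]]
[[2,11],[3,14],[7,0],[41,11],[46,0]]
[[2,11],[3,14],[4,16],[9,0],[41,11],[46,0]]
[[2,11],[3,14],[4,16],[9,0],[41,11],[46,0]]
[[2,11],[3,14],[4,16],[9,0],[41,11],[46,0]]
[[2,11],[3,14],[4,16],[9,0],[23,16],[25,0],[41,11],[46,0]]
[[2,11],[3,14],[4,16],[9,0],[23,16],[25,0],[28,13],[44,11],[46,0]]
[[2,11],[3,14],[4,16],[9,0],[23,16],[25,0],[28,13],[44,11],[46,0]]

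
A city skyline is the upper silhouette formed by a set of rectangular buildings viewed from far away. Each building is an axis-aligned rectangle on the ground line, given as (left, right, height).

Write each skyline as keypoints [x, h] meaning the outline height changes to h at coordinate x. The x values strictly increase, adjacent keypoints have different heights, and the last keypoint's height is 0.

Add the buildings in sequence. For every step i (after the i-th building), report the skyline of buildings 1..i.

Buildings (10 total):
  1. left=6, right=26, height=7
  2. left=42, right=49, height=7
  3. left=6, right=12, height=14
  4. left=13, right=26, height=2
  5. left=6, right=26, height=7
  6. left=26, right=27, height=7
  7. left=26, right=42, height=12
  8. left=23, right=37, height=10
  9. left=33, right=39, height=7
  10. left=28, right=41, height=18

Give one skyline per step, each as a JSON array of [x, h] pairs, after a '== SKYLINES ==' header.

== SKYLINES ==
[[6,7],[26,0]]
[[6,7],[26,0],[42,7],[49,0]]
[[6,14],[12,7],[26,0],[42,7],[49,0]]
[[6,14],[12,7],[26,0],[42,7],[49,0]]
[[6,14],[12,7],[26,0],[42,7],[49,0]]
[[6,14],[12,7],[27,0],[42,7],[49,0]]
[[6,14],[12,7],[26,12],[42,7],[49,0]]
[[6,14],[12,7],[23,10],[26,12],[42,7],[49,0]]
[[6,14],[12,7],[23,10],[26,12],[42,7],[49,0]]
[[6,14],[12,7],[23,10],[26,12],[28,18],[41,12],[42,7],[49,0]]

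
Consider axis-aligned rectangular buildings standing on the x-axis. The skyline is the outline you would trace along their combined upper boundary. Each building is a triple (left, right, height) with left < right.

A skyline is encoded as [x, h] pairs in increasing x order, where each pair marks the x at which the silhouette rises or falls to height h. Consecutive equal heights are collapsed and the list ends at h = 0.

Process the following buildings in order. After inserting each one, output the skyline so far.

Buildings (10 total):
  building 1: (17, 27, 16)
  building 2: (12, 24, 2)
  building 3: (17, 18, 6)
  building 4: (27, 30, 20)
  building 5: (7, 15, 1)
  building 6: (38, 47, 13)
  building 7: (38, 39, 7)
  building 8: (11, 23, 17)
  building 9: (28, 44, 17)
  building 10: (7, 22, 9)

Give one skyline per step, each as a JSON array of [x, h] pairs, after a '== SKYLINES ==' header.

== SKYLINES ==
[[17,16],[27,0]]
[[12,2],[17,16],[27,0]]
[[12,2],[17,16],[27,0]]
[[12,2],[17,16],[27,20],[30,0]]
[[7,1],[12,2],[17,16],[27,20],[30,0]]
[[7,1],[12,2],[17,16],[27,20],[30,0],[38,13],[47,0]]
[[7,1],[12,2],[17,16],[27,20],[30,0],[38,13],[47,0]]
[[7,1],[11,17],[23,16],[27,20],[30,0],[38,13],[47,0]]
[[7,1],[11,17],[23,16],[27,20],[30,17],[44,13],[47,0]]
[[7,9],[11,17],[23,16],[27,20],[30,17],[44,13],[47,0]]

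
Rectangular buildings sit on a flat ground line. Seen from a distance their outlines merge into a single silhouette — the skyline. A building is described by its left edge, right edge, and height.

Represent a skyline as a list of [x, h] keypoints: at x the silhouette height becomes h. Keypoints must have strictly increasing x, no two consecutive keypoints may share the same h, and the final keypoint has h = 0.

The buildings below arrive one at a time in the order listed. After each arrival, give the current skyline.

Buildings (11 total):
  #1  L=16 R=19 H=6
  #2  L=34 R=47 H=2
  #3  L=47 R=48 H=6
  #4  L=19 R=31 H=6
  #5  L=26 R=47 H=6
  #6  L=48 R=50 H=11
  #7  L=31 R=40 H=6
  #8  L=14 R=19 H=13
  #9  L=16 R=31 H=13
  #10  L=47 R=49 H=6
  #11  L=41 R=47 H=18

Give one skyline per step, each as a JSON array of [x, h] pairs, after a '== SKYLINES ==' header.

== SKYLINES ==
[[16,6],[19,0]]
[[16,6],[19,0],[34,2],[47,0]]
[[16,6],[19,0],[34,2],[47,6],[48,0]]
[[16,6],[31,0],[34,2],[47,6],[48,0]]
[[16,6],[48,0]]
[[16,6],[48,11],[50,0]]
[[16,6],[48,11],[50,0]]
[[14,13],[19,6],[48,11],[50,0]]
[[14,13],[31,6],[48,11],[50,0]]
[[14,13],[31,6],[48,11],[50,0]]
[[14,13],[31,6],[41,18],[47,6],[48,11],[50,0]]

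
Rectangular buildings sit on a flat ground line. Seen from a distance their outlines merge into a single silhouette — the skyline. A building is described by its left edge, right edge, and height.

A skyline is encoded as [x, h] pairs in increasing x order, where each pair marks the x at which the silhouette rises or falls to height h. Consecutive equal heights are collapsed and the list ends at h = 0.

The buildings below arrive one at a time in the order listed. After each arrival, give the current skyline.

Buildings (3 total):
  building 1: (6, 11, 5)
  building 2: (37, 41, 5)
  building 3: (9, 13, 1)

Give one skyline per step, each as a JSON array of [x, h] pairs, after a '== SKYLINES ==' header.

== SKYLINES ==
[[6,5],[11,0]]
[[6,5],[11,0],[37,5],[41,0]]
[[6,5],[11,1],[13,0],[37,5],[41,0]]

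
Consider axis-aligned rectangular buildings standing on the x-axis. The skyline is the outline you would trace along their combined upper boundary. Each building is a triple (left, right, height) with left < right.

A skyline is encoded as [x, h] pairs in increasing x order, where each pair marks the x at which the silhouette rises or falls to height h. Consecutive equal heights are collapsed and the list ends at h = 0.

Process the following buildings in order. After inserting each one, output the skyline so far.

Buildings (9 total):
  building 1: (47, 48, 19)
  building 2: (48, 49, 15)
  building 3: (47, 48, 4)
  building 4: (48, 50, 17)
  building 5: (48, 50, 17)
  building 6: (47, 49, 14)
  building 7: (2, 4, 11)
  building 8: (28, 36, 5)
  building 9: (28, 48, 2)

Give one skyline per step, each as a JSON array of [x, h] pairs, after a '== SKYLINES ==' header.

== SKYLINES ==
[[47,19],[48,0]]
[[47,19],[48,15],[49,0]]
[[47,19],[48,15],[49,0]]
[[47,19],[48,17],[50,0]]
[[47,19],[48,17],[50,0]]
[[47,19],[48,17],[50,0]]
[[2,11],[4,0],[47,19],[48,17],[50,0]]
[[2,11],[4,0],[28,5],[36,0],[47,19],[48,17],[50,0]]
[[2,11],[4,0],[28,5],[36,2],[47,19],[48,17],[50,0]]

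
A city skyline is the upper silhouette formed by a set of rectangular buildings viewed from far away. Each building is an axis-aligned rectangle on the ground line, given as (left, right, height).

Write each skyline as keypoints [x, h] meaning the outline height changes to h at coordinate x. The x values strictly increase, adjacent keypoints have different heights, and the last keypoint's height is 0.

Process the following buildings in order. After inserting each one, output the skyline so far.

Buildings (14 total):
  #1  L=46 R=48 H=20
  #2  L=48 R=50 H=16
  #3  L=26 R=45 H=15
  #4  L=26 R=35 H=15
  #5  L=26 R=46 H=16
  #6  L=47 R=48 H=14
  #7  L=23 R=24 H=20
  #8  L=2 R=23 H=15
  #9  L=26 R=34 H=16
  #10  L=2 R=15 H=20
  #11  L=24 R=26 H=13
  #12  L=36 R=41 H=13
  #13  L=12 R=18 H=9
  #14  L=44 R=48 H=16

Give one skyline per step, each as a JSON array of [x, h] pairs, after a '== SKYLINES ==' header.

== SKYLINES ==
[[46,20],[48,0]]
[[46,20],[48,16],[50,0]]
[[26,15],[45,0],[46,20],[48,16],[50,0]]
[[26,15],[45,0],[46,20],[48,16],[50,0]]
[[26,16],[46,20],[48,16],[50,0]]
[[26,16],[46,20],[48,16],[50,0]]
[[23,20],[24,0],[26,16],[46,20],[48,16],[50,0]]
[[2,15],[23,20],[24,0],[26,16],[46,20],[48,16],[50,0]]
[[2,15],[23,20],[24,0],[26,16],[46,20],[48,16],[50,0]]
[[2,20],[15,15],[23,20],[24,0],[26,16],[46,20],[48,16],[50,0]]
[[2,20],[15,15],[23,20],[24,13],[26,16],[46,20],[48,16],[50,0]]
[[2,20],[15,15],[23,20],[24,13],[26,16],[46,20],[48,16],[50,0]]
[[2,20],[15,15],[23,20],[24,13],[26,16],[46,20],[48,16],[50,0]]
[[2,20],[15,15],[23,20],[24,13],[26,16],[46,20],[48,16],[50,0]]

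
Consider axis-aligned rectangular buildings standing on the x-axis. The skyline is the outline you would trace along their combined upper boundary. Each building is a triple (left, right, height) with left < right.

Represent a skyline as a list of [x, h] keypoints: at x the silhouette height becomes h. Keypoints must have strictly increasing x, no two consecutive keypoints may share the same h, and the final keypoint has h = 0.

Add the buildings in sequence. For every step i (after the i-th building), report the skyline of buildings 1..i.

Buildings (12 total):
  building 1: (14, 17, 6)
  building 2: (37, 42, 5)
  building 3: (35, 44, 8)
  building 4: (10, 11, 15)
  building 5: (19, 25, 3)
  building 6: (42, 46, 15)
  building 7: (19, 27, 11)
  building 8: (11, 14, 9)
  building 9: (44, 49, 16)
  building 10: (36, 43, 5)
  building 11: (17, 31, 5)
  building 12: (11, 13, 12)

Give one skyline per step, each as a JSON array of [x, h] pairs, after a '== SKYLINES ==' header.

== SKYLINES ==
[[14,6],[17,0]]
[[14,6],[17,0],[37,5],[42,0]]
[[14,6],[17,0],[35,8],[44,0]]
[[10,15],[11,0],[14,6],[17,0],[35,8],[44,0]]
[[10,15],[11,0],[14,6],[17,0],[19,3],[25,0],[35,8],[44,0]]
[[10,15],[11,0],[14,6],[17,0],[19,3],[25,0],[35,8],[42,15],[46,0]]
[[10,15],[11,0],[14,6],[17,0],[19,11],[27,0],[35,8],[42,15],[46,0]]
[[10,15],[11,9],[14,6],[17,0],[19,11],[27,0],[35,8],[42,15],[46,0]]
[[10,15],[11,9],[14,6],[17,0],[19,11],[27,0],[35,8],[42,15],[44,16],[49,0]]
[[10,15],[11,9],[14,6],[17,0],[19,11],[27,0],[35,8],[42,15],[44,16],[49,0]]
[[10,15],[11,9],[14,6],[17,5],[19,11],[27,5],[31,0],[35,8],[42,15],[44,16],[49,0]]
[[10,15],[11,12],[13,9],[14,6],[17,5],[19,11],[27,5],[31,0],[35,8],[42,15],[44,16],[49,0]]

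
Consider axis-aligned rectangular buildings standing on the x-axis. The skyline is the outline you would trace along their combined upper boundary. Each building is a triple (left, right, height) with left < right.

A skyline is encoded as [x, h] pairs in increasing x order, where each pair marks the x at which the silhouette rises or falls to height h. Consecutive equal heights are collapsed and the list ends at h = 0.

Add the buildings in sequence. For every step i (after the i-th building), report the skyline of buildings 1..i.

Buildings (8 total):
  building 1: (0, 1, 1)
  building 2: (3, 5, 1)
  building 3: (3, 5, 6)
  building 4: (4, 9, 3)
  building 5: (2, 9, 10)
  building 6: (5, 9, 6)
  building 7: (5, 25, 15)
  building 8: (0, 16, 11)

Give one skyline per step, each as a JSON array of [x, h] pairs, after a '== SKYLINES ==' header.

== SKYLINES ==
[[0,1],[1,0]]
[[0,1],[1,0],[3,1],[5,0]]
[[0,1],[1,0],[3,6],[5,0]]
[[0,1],[1,0],[3,6],[5,3],[9,0]]
[[0,1],[1,0],[2,10],[9,0]]
[[0,1],[1,0],[2,10],[9,0]]
[[0,1],[1,0],[2,10],[5,15],[25,0]]
[[0,11],[5,15],[25,0]]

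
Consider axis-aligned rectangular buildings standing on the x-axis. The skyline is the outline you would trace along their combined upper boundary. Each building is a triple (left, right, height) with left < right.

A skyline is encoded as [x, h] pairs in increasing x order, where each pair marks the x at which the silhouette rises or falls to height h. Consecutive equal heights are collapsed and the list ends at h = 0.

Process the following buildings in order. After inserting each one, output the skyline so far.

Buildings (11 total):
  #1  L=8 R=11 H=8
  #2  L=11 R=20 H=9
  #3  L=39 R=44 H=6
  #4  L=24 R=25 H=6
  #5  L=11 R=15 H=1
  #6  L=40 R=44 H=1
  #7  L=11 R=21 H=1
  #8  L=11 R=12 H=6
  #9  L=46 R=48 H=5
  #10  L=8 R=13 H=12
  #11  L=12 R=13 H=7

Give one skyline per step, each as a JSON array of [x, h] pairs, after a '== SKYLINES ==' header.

== SKYLINES ==
[[8,8],[11,0]]
[[8,8],[11,9],[20,0]]
[[8,8],[11,9],[20,0],[39,6],[44,0]]
[[8,8],[11,9],[20,0],[24,6],[25,0],[39,6],[44,0]]
[[8,8],[11,9],[20,0],[24,6],[25,0],[39,6],[44,0]]
[[8,8],[11,9],[20,0],[24,6],[25,0],[39,6],[44,0]]
[[8,8],[11,9],[20,1],[21,0],[24,6],[25,0],[39,6],[44,0]]
[[8,8],[11,9],[20,1],[21,0],[24,6],[25,0],[39,6],[44,0]]
[[8,8],[11,9],[20,1],[21,0],[24,6],[25,0],[39,6],[44,0],[46,5],[48,0]]
[[8,12],[13,9],[20,1],[21,0],[24,6],[25,0],[39,6],[44,0],[46,5],[48,0]]
[[8,12],[13,9],[20,1],[21,0],[24,6],[25,0],[39,6],[44,0],[46,5],[48,0]]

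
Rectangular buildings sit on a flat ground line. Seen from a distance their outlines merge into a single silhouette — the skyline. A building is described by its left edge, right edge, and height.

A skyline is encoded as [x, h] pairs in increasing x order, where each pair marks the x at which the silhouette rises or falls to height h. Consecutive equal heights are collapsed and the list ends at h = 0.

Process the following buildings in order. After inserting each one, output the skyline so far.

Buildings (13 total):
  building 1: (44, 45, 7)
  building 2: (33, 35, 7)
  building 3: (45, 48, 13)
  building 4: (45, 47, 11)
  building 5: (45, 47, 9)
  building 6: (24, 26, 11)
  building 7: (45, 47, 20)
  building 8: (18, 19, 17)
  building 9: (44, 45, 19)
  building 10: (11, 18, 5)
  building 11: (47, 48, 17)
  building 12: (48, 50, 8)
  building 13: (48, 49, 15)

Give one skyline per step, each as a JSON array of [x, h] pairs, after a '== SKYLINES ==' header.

== SKYLINES ==
[[44,7],[45,0]]
[[33,7],[35,0],[44,7],[45,0]]
[[33,7],[35,0],[44,7],[45,13],[48,0]]
[[33,7],[35,0],[44,7],[45,13],[48,0]]
[[33,7],[35,0],[44,7],[45,13],[48,0]]
[[24,11],[26,0],[33,7],[35,0],[44,7],[45,13],[48,0]]
[[24,11],[26,0],[33,7],[35,0],[44,7],[45,20],[47,13],[48,0]]
[[18,17],[19,0],[24,11],[26,0],[33,7],[35,0],[44,7],[45,20],[47,13],[48,0]]
[[18,17],[19,0],[24,11],[26,0],[33,7],[35,0],[44,19],[45,20],[47,13],[48,0]]
[[11,5],[18,17],[19,0],[24,11],[26,0],[33,7],[35,0],[44,19],[45,20],[47,13],[48,0]]
[[11,5],[18,17],[19,0],[24,11],[26,0],[33,7],[35,0],[44,19],[45,20],[47,17],[48,0]]
[[11,5],[18,17],[19,0],[24,11],[26,0],[33,7],[35,0],[44,19],[45,20],[47,17],[48,8],[50,0]]
[[11,5],[18,17],[19,0],[24,11],[26,0],[33,7],[35,0],[44,19],[45,20],[47,17],[48,15],[49,8],[50,0]]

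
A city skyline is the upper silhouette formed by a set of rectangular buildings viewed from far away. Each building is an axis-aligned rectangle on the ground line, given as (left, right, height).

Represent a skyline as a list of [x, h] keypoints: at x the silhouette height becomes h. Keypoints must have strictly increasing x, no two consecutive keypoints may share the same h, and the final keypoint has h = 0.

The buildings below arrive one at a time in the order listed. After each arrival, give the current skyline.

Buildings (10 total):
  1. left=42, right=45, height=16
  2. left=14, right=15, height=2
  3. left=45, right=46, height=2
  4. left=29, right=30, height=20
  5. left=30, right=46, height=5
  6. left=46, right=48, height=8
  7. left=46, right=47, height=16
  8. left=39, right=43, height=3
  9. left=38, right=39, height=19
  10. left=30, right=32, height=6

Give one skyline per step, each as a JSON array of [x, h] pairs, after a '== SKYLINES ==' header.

== SKYLINES ==
[[42,16],[45,0]]
[[14,2],[15,0],[42,16],[45,0]]
[[14,2],[15,0],[42,16],[45,2],[46,0]]
[[14,2],[15,0],[29,20],[30,0],[42,16],[45,2],[46,0]]
[[14,2],[15,0],[29,20],[30,5],[42,16],[45,5],[46,0]]
[[14,2],[15,0],[29,20],[30,5],[42,16],[45,5],[46,8],[48,0]]
[[14,2],[15,0],[29,20],[30,5],[42,16],[45,5],[46,16],[47,8],[48,0]]
[[14,2],[15,0],[29,20],[30,5],[42,16],[45,5],[46,16],[47,8],[48,0]]
[[14,2],[15,0],[29,20],[30,5],[38,19],[39,5],[42,16],[45,5],[46,16],[47,8],[48,0]]
[[14,2],[15,0],[29,20],[30,6],[32,5],[38,19],[39,5],[42,16],[45,5],[46,16],[47,8],[48,0]]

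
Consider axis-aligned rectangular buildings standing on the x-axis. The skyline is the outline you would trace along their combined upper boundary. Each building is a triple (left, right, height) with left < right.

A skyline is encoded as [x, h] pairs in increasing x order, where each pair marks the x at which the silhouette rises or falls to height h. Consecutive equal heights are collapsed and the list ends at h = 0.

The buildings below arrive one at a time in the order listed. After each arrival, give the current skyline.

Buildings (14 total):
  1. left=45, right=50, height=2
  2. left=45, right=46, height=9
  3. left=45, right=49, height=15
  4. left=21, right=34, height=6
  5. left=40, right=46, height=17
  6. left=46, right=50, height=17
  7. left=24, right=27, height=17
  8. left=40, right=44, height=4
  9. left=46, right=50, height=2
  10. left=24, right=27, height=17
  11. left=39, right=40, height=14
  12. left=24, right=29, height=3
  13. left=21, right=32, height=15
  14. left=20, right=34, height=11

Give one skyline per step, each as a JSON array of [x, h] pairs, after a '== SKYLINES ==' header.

== SKYLINES ==
[[45,2],[50,0]]
[[45,9],[46,2],[50,0]]
[[45,15],[49,2],[50,0]]
[[21,6],[34,0],[45,15],[49,2],[50,0]]
[[21,6],[34,0],[40,17],[46,15],[49,2],[50,0]]
[[21,6],[34,0],[40,17],[50,0]]
[[21,6],[24,17],[27,6],[34,0],[40,17],[50,0]]
[[21,6],[24,17],[27,6],[34,0],[40,17],[50,0]]
[[21,6],[24,17],[27,6],[34,0],[40,17],[50,0]]
[[21,6],[24,17],[27,6],[34,0],[40,17],[50,0]]
[[21,6],[24,17],[27,6],[34,0],[39,14],[40,17],[50,0]]
[[21,6],[24,17],[27,6],[34,0],[39,14],[40,17],[50,0]]
[[21,15],[24,17],[27,15],[32,6],[34,0],[39,14],[40,17],[50,0]]
[[20,11],[21,15],[24,17],[27,15],[32,11],[34,0],[39,14],[40,17],[50,0]]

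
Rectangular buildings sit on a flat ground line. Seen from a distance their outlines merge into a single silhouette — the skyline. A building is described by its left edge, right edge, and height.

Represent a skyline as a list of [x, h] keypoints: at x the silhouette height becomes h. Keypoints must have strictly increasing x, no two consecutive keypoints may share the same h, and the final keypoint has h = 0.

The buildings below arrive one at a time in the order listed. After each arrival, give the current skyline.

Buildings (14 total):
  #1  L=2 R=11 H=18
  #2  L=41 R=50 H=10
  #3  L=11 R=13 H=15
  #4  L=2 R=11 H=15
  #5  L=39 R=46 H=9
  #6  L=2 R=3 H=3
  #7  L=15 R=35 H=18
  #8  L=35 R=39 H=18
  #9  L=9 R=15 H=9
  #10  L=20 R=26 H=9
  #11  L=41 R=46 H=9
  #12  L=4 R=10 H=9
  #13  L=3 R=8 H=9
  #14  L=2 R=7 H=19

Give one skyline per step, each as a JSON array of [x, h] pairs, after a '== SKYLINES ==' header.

== SKYLINES ==
[[2,18],[11,0]]
[[2,18],[11,0],[41,10],[50,0]]
[[2,18],[11,15],[13,0],[41,10],[50,0]]
[[2,18],[11,15],[13,0],[41,10],[50,0]]
[[2,18],[11,15],[13,0],[39,9],[41,10],[50,0]]
[[2,18],[11,15],[13,0],[39,9],[41,10],[50,0]]
[[2,18],[11,15],[13,0],[15,18],[35,0],[39,9],[41,10],[50,0]]
[[2,18],[11,15],[13,0],[15,18],[39,9],[41,10],[50,0]]
[[2,18],[11,15],[13,9],[15,18],[39,9],[41,10],[50,0]]
[[2,18],[11,15],[13,9],[15,18],[39,9],[41,10],[50,0]]
[[2,18],[11,15],[13,9],[15,18],[39,9],[41,10],[50,0]]
[[2,18],[11,15],[13,9],[15,18],[39,9],[41,10],[50,0]]
[[2,18],[11,15],[13,9],[15,18],[39,9],[41,10],[50,0]]
[[2,19],[7,18],[11,15],[13,9],[15,18],[39,9],[41,10],[50,0]]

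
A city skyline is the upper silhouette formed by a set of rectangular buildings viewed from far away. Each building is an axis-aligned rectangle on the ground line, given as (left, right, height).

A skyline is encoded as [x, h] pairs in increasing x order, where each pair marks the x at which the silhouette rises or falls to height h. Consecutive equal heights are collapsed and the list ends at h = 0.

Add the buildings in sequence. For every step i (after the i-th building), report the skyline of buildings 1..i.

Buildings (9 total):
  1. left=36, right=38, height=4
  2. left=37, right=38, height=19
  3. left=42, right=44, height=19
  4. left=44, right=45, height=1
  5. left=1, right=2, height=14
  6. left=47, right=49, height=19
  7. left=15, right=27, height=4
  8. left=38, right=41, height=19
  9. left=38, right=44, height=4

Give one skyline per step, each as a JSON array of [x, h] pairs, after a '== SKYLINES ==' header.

== SKYLINES ==
[[36,4],[38,0]]
[[36,4],[37,19],[38,0]]
[[36,4],[37,19],[38,0],[42,19],[44,0]]
[[36,4],[37,19],[38,0],[42,19],[44,1],[45,0]]
[[1,14],[2,0],[36,4],[37,19],[38,0],[42,19],[44,1],[45,0]]
[[1,14],[2,0],[36,4],[37,19],[38,0],[42,19],[44,1],[45,0],[47,19],[49,0]]
[[1,14],[2,0],[15,4],[27,0],[36,4],[37,19],[38,0],[42,19],[44,1],[45,0],[47,19],[49,0]]
[[1,14],[2,0],[15,4],[27,0],[36,4],[37,19],[41,0],[42,19],[44,1],[45,0],[47,19],[49,0]]
[[1,14],[2,0],[15,4],[27,0],[36,4],[37,19],[41,4],[42,19],[44,1],[45,0],[47,19],[49,0]]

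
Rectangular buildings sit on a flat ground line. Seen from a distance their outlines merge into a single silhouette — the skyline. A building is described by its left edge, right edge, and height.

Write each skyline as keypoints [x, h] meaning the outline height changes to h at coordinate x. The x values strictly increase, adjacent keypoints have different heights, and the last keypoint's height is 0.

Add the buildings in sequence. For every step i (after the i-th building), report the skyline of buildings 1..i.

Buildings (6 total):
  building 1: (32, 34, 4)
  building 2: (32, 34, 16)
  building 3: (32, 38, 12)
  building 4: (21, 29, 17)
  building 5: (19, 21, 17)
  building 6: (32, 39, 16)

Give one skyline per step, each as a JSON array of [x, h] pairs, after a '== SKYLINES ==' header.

== SKYLINES ==
[[32,4],[34,0]]
[[32,16],[34,0]]
[[32,16],[34,12],[38,0]]
[[21,17],[29,0],[32,16],[34,12],[38,0]]
[[19,17],[29,0],[32,16],[34,12],[38,0]]
[[19,17],[29,0],[32,16],[39,0]]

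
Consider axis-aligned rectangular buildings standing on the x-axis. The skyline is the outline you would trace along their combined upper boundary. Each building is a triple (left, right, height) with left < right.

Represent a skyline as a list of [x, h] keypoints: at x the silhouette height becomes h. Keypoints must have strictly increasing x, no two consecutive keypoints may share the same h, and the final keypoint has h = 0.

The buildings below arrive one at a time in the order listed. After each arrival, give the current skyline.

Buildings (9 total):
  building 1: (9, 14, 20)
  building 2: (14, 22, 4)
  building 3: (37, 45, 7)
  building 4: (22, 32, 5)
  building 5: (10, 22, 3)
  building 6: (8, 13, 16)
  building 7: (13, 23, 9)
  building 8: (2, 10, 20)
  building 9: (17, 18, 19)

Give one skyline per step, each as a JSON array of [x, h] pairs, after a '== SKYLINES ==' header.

== SKYLINES ==
[[9,20],[14,0]]
[[9,20],[14,4],[22,0]]
[[9,20],[14,4],[22,0],[37,7],[45,0]]
[[9,20],[14,4],[22,5],[32,0],[37,7],[45,0]]
[[9,20],[14,4],[22,5],[32,0],[37,7],[45,0]]
[[8,16],[9,20],[14,4],[22,5],[32,0],[37,7],[45,0]]
[[8,16],[9,20],[14,9],[23,5],[32,0],[37,7],[45,0]]
[[2,20],[14,9],[23,5],[32,0],[37,7],[45,0]]
[[2,20],[14,9],[17,19],[18,9],[23,5],[32,0],[37,7],[45,0]]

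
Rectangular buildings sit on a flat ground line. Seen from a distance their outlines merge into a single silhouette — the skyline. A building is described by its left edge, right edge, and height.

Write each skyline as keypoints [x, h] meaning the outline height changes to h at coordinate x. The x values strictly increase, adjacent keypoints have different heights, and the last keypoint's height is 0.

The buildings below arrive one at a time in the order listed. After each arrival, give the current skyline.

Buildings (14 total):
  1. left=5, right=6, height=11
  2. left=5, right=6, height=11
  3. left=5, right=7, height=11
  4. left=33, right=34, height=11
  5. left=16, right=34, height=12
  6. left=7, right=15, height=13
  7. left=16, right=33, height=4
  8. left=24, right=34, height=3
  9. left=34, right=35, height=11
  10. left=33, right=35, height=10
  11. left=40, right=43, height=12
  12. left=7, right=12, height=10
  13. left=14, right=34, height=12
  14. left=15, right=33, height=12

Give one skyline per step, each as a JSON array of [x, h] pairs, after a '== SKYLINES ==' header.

== SKYLINES ==
[[5,11],[6,0]]
[[5,11],[6,0]]
[[5,11],[7,0]]
[[5,11],[7,0],[33,11],[34,0]]
[[5,11],[7,0],[16,12],[34,0]]
[[5,11],[7,13],[15,0],[16,12],[34,0]]
[[5,11],[7,13],[15,0],[16,12],[34,0]]
[[5,11],[7,13],[15,0],[16,12],[34,0]]
[[5,11],[7,13],[15,0],[16,12],[34,11],[35,0]]
[[5,11],[7,13],[15,0],[16,12],[34,11],[35,0]]
[[5,11],[7,13],[15,0],[16,12],[34,11],[35,0],[40,12],[43,0]]
[[5,11],[7,13],[15,0],[16,12],[34,11],[35,0],[40,12],[43,0]]
[[5,11],[7,13],[15,12],[34,11],[35,0],[40,12],[43,0]]
[[5,11],[7,13],[15,12],[34,11],[35,0],[40,12],[43,0]]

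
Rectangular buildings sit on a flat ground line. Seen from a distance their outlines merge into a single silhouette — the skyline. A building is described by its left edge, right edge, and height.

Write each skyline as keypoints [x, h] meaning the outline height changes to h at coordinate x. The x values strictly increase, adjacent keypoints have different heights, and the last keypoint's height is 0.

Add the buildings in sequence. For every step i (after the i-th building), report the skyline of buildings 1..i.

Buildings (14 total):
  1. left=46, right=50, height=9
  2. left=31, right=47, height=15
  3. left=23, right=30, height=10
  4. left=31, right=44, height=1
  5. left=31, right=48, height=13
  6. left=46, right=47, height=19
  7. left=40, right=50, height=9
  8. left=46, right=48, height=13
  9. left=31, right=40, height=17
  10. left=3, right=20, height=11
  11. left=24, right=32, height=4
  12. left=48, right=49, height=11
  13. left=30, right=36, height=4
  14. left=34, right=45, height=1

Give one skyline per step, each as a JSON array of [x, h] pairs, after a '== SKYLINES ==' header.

== SKYLINES ==
[[46,9],[50,0]]
[[31,15],[47,9],[50,0]]
[[23,10],[30,0],[31,15],[47,9],[50,0]]
[[23,10],[30,0],[31,15],[47,9],[50,0]]
[[23,10],[30,0],[31,15],[47,13],[48,9],[50,0]]
[[23,10],[30,0],[31,15],[46,19],[47,13],[48,9],[50,0]]
[[23,10],[30,0],[31,15],[46,19],[47,13],[48,9],[50,0]]
[[23,10],[30,0],[31,15],[46,19],[47,13],[48,9],[50,0]]
[[23,10],[30,0],[31,17],[40,15],[46,19],[47,13],[48,9],[50,0]]
[[3,11],[20,0],[23,10],[30,0],[31,17],[40,15],[46,19],[47,13],[48,9],[50,0]]
[[3,11],[20,0],[23,10],[30,4],[31,17],[40,15],[46,19],[47,13],[48,9],[50,0]]
[[3,11],[20,0],[23,10],[30,4],[31,17],[40,15],[46,19],[47,13],[48,11],[49,9],[50,0]]
[[3,11],[20,0],[23,10],[30,4],[31,17],[40,15],[46,19],[47,13],[48,11],[49,9],[50,0]]
[[3,11],[20,0],[23,10],[30,4],[31,17],[40,15],[46,19],[47,13],[48,11],[49,9],[50,0]]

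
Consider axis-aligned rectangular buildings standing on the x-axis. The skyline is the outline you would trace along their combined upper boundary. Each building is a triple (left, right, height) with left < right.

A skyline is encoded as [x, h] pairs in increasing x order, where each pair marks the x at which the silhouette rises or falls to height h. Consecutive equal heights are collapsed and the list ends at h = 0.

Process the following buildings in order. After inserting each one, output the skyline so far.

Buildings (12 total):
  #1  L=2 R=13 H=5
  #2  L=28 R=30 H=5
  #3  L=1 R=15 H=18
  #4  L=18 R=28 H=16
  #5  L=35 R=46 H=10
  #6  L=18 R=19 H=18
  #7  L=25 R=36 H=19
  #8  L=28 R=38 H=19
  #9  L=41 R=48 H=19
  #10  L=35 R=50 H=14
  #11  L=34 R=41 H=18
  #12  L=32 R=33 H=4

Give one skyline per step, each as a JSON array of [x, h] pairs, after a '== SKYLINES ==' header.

== SKYLINES ==
[[2,5],[13,0]]
[[2,5],[13,0],[28,5],[30,0]]
[[1,18],[15,0],[28,5],[30,0]]
[[1,18],[15,0],[18,16],[28,5],[30,0]]
[[1,18],[15,0],[18,16],[28,5],[30,0],[35,10],[46,0]]
[[1,18],[15,0],[18,18],[19,16],[28,5],[30,0],[35,10],[46,0]]
[[1,18],[15,0],[18,18],[19,16],[25,19],[36,10],[46,0]]
[[1,18],[15,0],[18,18],[19,16],[25,19],[38,10],[46,0]]
[[1,18],[15,0],[18,18],[19,16],[25,19],[38,10],[41,19],[48,0]]
[[1,18],[15,0],[18,18],[19,16],[25,19],[38,14],[41,19],[48,14],[50,0]]
[[1,18],[15,0],[18,18],[19,16],[25,19],[38,18],[41,19],[48,14],[50,0]]
[[1,18],[15,0],[18,18],[19,16],[25,19],[38,18],[41,19],[48,14],[50,0]]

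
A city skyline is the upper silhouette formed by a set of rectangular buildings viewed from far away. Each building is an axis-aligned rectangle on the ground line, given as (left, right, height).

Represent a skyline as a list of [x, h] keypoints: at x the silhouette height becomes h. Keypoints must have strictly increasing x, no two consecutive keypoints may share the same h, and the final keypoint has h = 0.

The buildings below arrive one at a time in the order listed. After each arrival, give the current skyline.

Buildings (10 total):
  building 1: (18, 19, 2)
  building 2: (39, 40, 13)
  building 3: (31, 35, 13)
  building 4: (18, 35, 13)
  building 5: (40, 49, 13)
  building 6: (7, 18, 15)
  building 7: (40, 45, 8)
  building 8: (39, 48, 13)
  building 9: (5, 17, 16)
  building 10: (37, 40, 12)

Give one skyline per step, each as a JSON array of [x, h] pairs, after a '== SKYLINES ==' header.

== SKYLINES ==
[[18,2],[19,0]]
[[18,2],[19,0],[39,13],[40,0]]
[[18,2],[19,0],[31,13],[35,0],[39,13],[40,0]]
[[18,13],[35,0],[39,13],[40,0]]
[[18,13],[35,0],[39,13],[49,0]]
[[7,15],[18,13],[35,0],[39,13],[49,0]]
[[7,15],[18,13],[35,0],[39,13],[49,0]]
[[7,15],[18,13],[35,0],[39,13],[49,0]]
[[5,16],[17,15],[18,13],[35,0],[39,13],[49,0]]
[[5,16],[17,15],[18,13],[35,0],[37,12],[39,13],[49,0]]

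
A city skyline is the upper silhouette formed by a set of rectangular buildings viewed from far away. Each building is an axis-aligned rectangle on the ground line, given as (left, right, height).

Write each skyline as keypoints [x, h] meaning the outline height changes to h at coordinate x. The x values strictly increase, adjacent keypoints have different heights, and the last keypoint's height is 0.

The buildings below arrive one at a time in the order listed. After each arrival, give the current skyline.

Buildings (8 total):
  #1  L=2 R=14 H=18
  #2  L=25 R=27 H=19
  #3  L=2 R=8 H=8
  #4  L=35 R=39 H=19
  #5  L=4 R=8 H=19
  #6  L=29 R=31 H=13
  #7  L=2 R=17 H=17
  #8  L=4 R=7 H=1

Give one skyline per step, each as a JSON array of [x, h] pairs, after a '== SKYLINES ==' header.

== SKYLINES ==
[[2,18],[14,0]]
[[2,18],[14,0],[25,19],[27,0]]
[[2,18],[14,0],[25,19],[27,0]]
[[2,18],[14,0],[25,19],[27,0],[35,19],[39,0]]
[[2,18],[4,19],[8,18],[14,0],[25,19],[27,0],[35,19],[39,0]]
[[2,18],[4,19],[8,18],[14,0],[25,19],[27,0],[29,13],[31,0],[35,19],[39,0]]
[[2,18],[4,19],[8,18],[14,17],[17,0],[25,19],[27,0],[29,13],[31,0],[35,19],[39,0]]
[[2,18],[4,19],[8,18],[14,17],[17,0],[25,19],[27,0],[29,13],[31,0],[35,19],[39,0]]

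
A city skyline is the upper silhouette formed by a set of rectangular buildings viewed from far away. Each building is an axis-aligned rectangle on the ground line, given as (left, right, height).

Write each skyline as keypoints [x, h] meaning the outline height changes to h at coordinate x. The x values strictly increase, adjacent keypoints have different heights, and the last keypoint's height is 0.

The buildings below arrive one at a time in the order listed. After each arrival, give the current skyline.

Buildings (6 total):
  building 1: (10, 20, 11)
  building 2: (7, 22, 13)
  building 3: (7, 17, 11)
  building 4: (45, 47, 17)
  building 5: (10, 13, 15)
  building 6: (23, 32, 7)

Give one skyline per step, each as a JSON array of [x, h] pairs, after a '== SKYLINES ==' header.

== SKYLINES ==
[[10,11],[20,0]]
[[7,13],[22,0]]
[[7,13],[22,0]]
[[7,13],[22,0],[45,17],[47,0]]
[[7,13],[10,15],[13,13],[22,0],[45,17],[47,0]]
[[7,13],[10,15],[13,13],[22,0],[23,7],[32,0],[45,17],[47,0]]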